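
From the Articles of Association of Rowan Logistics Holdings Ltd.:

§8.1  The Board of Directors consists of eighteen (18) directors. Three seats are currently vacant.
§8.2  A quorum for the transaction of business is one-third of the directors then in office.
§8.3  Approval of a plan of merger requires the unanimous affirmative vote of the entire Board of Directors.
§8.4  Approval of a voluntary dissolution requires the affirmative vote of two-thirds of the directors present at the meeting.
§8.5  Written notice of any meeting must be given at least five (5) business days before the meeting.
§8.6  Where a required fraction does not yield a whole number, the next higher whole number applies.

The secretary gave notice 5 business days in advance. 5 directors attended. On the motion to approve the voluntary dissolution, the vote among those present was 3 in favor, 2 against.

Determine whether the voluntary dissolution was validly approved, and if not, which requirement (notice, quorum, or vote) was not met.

Notice: 5 business days given; 5 required (5 ≥ 5). Satisfied.
Quorum: 5 present; quorum is 5. Satisfied.
Vote: the voluntary dissolution requires two-thirds of the directors present (5). 2/3 of 5 = 3.33, rounded up to 4, so 4 affirmative votes are needed; 3 voted in favor. Not satisfied.

Invalid — vote requirement not satisfied.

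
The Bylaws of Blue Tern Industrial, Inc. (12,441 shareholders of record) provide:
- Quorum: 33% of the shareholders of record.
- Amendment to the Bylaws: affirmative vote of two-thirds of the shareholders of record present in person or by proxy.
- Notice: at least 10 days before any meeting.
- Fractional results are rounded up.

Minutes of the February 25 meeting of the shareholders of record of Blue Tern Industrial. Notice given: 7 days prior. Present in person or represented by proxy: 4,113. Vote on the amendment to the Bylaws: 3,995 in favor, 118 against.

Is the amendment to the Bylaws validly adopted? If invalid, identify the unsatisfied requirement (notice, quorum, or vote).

Notice: 7 days given; 10 required. Not satisfied.
Quorum: 33% of 12,441 = 4,105.53, rounded up to 4,106; 4,113 present. Satisfied.
Vote: requires two-thirds of those present (4,113); 2/3 of 4113 = 2742, so 2,742 needed; 3,995 in favor. Satisfied.

Invalid — notice requirement not satisfied.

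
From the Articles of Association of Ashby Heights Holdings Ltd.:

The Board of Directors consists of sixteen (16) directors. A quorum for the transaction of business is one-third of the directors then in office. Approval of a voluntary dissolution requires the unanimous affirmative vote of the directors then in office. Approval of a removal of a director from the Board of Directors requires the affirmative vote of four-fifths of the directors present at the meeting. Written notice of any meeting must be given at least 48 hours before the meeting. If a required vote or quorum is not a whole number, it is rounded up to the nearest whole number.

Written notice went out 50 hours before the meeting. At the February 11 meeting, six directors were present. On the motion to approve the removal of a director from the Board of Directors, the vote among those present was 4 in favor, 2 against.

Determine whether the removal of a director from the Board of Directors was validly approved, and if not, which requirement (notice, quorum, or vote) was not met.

Invalid — vote requirement not satisfied.

Notice: 50 hours given; 48 required (50 ≥ 48). Satisfied.
Quorum: 6 present; quorum is 6. Satisfied.
Vote: the removal of a director from the Board of Directors requires four-fifths of the directors present (6). 4/5 of 6 = 4.80, rounded up to 5, so 5 affirmative votes are needed; 4 voted in favor. Not satisfied.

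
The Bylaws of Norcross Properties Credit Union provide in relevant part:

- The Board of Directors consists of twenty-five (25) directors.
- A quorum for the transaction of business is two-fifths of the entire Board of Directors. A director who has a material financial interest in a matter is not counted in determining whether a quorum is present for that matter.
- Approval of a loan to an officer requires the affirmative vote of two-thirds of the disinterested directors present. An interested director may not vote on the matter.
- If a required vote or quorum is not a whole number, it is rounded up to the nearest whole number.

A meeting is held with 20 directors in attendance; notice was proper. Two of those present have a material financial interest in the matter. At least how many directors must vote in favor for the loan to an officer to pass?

12

The loan to an officer requires two-thirds of the disinterested directors present (20 − 2 = 18).
2/3 of 18 = 12.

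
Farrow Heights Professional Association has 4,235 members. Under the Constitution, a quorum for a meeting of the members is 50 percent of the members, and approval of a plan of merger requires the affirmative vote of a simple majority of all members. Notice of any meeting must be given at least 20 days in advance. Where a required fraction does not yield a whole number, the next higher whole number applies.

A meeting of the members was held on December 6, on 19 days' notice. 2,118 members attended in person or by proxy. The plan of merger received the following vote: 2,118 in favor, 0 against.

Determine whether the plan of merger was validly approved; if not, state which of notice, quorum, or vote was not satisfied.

Invalid — notice requirement not satisfied.

Notice: 19 days given; 20 required. Not satisfied.
Quorum: 50% of 4,235 = 2,117.50, rounded up to 2,118; 2,118 present. Satisfied.
Vote: requires a majority of all members (4,235); a majority of 4235 is 2118, so 2,118 needed; 2,118 in favor. Satisfied.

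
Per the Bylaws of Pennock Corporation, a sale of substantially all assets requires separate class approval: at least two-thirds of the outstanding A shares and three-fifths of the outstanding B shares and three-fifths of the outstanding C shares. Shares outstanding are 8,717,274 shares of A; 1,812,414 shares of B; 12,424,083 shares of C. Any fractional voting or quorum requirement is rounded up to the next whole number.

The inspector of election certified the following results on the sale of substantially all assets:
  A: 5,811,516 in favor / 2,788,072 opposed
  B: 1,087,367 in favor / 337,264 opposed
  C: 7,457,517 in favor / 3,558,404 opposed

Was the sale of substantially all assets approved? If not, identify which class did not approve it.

A: 2/3 of 8717274 = 5811516; 5,811,516 required, 5,811,516 in favor — approved.
B: 3/5 of 1812414 = 1087448.40, rounded up to 1087449; 1,087,449 required, 1,087,367 in favor — not approved.
C: 3/5 of 12424083 = 7454449.80, rounded up to 7454450; 7,454,450 required, 7,457,517 in favor — approved.

Not approved — the B shares did not give the required vote.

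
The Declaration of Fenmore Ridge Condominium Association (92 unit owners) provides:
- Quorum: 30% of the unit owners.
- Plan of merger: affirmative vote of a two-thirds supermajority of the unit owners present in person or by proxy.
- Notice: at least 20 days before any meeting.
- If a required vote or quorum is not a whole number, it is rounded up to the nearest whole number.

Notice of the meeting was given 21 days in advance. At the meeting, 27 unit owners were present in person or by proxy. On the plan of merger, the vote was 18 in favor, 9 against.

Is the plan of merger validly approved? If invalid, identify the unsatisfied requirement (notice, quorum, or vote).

Notice: 21 days given; 20 required. Satisfied.
Quorum: 30% of 92 = 27.60, rounded up to 28; 27 present. Not satisfied.
Vote: requires two-thirds of those present (27); 2/3 of 27 = 18, so 18 needed; 18 in favor. Satisfied.

Invalid — quorum requirement not satisfied.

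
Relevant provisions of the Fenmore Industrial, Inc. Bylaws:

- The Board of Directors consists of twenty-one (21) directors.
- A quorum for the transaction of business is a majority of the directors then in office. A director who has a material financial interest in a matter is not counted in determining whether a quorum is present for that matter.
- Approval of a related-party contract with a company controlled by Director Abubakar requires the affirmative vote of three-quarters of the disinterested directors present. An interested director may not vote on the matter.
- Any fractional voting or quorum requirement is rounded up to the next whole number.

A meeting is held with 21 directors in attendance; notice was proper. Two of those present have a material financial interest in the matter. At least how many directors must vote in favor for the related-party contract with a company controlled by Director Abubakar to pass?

15

The related-party contract with a company controlled by Director Abubakar requires three-fourths of the disinterested directors present (21 − 2 = 19).
3/4 of 19 = 14.25, rounded up to 15.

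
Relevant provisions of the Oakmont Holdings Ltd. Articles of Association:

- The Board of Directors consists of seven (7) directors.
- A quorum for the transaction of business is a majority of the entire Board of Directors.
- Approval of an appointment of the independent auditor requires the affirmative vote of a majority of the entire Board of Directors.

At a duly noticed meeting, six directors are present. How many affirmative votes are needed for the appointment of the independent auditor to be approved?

The appointment of the independent auditor requires a majority of the entire Board of Directors (7).
A majority of 7 is 4.

4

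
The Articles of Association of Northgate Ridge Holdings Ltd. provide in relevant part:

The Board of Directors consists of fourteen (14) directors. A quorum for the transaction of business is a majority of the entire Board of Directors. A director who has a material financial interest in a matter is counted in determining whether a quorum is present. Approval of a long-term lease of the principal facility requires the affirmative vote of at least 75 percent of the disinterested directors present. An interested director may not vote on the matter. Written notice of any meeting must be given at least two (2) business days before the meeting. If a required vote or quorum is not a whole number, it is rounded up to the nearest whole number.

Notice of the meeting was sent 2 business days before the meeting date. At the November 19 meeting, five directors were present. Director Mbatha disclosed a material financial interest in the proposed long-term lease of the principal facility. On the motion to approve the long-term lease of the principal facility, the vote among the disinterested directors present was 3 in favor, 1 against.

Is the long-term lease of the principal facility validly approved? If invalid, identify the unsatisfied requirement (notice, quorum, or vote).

Invalid — quorum requirement not satisfied.

Notice: 2 business days given; 2 required (2 ≥ 2). Satisfied.
Quorum: 5 present (interested directors count toward quorum); quorum is 8. Not satisfied.
Vote: the long-term lease of the principal facility requires three-fourths of the disinterested directors present (5 − 1 = 4). 3/4 of 4 = 3, so 3 affirmative votes are needed; 3 voted in favor. Satisfied. (Moot — without a quorum no business can be validly transacted.)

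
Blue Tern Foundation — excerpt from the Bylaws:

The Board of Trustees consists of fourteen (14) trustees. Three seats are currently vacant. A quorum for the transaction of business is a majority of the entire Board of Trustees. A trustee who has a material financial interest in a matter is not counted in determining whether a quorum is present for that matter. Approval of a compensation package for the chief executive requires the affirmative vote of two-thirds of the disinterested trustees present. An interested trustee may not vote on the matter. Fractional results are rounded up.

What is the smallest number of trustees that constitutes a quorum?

A majority of 14 is 8.

8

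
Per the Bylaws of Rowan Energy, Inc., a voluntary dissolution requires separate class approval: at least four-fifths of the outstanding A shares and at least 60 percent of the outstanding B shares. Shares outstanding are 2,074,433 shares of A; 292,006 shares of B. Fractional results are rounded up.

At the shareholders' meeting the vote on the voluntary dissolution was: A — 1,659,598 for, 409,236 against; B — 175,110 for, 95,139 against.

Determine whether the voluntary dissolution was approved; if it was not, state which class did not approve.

Not approved — the B shares did not give the required vote.

A: 4/5 of 2074433 = 1659546.40, rounded up to 1659547; 1,659,547 required, 1,659,598 in favor — approved.
B: 3/5 of 292006 = 175203.60, rounded up to 175204; 175,204 required, 175,110 in favor — not approved.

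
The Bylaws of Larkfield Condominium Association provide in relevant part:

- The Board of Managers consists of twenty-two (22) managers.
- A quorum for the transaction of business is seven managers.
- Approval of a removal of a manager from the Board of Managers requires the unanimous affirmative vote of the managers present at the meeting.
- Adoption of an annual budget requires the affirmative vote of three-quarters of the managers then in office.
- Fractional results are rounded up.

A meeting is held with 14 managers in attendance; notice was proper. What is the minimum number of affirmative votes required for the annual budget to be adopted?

The annual budget requires three-fourths of the managers then in office (22).
3/4 of 22 = 16.50, rounded up to 17.
(Only 14 can vote, so the annual budget cannot pass at this meeting, but the required vote is still 17.)

17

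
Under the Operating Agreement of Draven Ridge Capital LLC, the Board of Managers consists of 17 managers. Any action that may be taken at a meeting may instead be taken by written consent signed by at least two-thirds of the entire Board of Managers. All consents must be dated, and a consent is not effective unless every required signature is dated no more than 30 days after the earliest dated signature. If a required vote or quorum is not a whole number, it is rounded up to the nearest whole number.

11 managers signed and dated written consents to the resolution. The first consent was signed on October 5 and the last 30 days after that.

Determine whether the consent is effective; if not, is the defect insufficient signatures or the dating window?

Signatures required: at least two-thirds of 17 — 2/3 of 17 = 11.33, rounded up to 12, so 12 needed; 11 signed. Insufficient.
Dating window: the latest signature is 30 days after the earliest; the limit is 30 days. Within the window.

Not effective — insufficient signatures.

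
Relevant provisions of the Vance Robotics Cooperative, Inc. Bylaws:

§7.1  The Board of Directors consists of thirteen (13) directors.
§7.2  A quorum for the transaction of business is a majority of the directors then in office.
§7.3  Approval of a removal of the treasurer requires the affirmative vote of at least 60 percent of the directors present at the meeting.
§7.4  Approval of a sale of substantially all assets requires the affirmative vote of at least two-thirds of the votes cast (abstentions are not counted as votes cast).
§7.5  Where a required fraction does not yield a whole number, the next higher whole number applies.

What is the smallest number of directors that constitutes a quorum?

7

A majority of 13 is 7.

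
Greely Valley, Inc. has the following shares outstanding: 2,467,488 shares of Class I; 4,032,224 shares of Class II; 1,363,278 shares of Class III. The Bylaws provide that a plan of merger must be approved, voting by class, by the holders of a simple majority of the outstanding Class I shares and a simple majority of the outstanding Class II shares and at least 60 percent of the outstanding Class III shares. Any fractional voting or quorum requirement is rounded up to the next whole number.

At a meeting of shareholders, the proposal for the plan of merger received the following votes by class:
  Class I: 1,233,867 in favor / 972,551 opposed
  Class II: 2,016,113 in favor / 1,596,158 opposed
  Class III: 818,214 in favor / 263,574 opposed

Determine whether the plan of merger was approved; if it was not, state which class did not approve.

Approved — every class gave the required vote.

Class I: a majority of 2467488 is 1233745; 1,233,745 required, 1,233,867 in favor — approved.
Class II: a majority of 4032224 is 2016113; 2,016,113 required, 2,016,113 in favor — approved.
Class III: 3/5 of 1363278 = 817966.80, rounded up to 817967; 817,967 required, 818,214 in favor — approved.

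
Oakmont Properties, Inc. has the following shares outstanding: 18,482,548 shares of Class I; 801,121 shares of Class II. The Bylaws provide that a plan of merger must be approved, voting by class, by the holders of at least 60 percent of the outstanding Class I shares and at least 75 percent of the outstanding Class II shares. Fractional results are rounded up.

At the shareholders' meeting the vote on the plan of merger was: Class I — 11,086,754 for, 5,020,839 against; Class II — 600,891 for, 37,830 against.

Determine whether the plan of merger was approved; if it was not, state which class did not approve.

Class I: 3/5 of 18482548 = 11089528.80, rounded up to 11089529; 11,089,529 required, 11,086,754 in favor — not approved.
Class II: 3/4 of 801121 = 600840.75, rounded up to 600841; 600,841 required, 600,891 in favor — approved.

Not approved — the Class I shares did not give the required vote.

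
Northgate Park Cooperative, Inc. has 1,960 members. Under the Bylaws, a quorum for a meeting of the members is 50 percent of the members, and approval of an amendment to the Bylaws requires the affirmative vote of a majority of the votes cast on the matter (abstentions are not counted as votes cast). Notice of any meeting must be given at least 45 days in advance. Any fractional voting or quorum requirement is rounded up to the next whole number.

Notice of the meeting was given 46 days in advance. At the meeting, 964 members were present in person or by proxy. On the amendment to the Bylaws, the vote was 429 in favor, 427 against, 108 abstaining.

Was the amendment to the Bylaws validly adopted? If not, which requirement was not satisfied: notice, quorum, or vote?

Notice: 46 days given; 45 required. Satisfied.
Quorum: 50% of 1,960 = 980; 964 present. Not satisfied.
Vote: requires a majority of the votes cast (964 − 108 abstaining = 856); a majority of 856 is 429, so 429 needed; 429 in favor. Satisfied.

Invalid — quorum requirement not satisfied.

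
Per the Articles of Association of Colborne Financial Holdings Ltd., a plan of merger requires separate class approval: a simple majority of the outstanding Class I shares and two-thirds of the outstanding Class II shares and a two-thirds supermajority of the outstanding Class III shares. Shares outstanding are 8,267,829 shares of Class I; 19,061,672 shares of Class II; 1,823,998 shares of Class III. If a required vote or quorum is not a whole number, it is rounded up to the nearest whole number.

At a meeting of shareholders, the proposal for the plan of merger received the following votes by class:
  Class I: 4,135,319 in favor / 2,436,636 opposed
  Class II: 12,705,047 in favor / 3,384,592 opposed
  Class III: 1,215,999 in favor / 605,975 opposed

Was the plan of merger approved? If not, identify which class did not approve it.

Not approved — the Class II shares did not give the required vote.

Class I: a majority of 8267829 is 4133915; 4,133,915 required, 4,135,319 in favor — approved.
Class II: 2/3 of 19061672 = 12707781.33, rounded up to 12707782; 12,707,782 required, 12,705,047 in favor — not approved.
Class III: 2/3 of 1823998 = 1215998.67, rounded up to 1215999; 1,215,999 required, 1,215,999 in favor — approved.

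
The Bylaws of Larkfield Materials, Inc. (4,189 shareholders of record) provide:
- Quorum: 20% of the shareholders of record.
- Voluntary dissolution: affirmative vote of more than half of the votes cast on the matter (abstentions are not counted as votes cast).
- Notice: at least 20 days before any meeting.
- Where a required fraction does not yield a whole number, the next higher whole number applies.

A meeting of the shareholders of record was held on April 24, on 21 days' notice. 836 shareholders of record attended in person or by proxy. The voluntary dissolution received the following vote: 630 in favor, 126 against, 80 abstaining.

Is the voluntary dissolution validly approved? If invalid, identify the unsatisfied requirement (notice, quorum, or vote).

Invalid — quorum requirement not satisfied.

Notice: 21 days given; 20 required. Satisfied.
Quorum: 20% of 4,189 = 837.80, rounded up to 838; 836 present. Not satisfied.
Vote: requires a majority of the votes cast (836 − 80 abstaining = 756); a majority of 756 is 379, so 379 needed; 630 in favor. Satisfied.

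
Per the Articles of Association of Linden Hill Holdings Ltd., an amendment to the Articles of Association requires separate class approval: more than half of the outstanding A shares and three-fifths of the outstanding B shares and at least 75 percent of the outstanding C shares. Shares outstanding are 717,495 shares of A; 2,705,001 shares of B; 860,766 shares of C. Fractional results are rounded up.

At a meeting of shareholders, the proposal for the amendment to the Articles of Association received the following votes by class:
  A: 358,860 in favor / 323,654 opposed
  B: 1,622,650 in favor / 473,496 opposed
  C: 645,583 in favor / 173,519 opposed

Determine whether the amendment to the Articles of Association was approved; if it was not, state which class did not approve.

Not approved — the B shares did not give the required vote.

A: a majority of 717495 is 358748; 358,748 required, 358,860 in favor — approved.
B: 3/5 of 2705001 = 1623000.60, rounded up to 1623001; 1,623,001 required, 1,622,650 in favor — not approved.
C: 3/4 of 860766 = 645574.50, rounded up to 645575; 645,575 required, 645,583 in favor — approved.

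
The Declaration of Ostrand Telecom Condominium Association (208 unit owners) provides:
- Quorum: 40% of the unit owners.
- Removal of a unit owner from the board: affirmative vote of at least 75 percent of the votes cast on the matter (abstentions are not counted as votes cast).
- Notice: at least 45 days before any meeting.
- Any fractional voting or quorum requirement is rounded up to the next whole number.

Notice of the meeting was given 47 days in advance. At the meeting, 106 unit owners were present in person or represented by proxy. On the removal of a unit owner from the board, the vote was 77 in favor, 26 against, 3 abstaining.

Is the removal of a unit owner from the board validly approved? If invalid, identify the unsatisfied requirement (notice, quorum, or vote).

Invalid — vote requirement not satisfied.

Notice: 47 days given; 45 required. Satisfied.
Quorum: 40% of 208 = 83.20, rounded up to 84; 106 present. Satisfied.
Vote: requires three-fourths of the votes cast (106 − 3 abstaining = 103); 3/4 of 103 = 77.25, rounded up to 78, so 78 needed; 77 in favor. Not satisfied.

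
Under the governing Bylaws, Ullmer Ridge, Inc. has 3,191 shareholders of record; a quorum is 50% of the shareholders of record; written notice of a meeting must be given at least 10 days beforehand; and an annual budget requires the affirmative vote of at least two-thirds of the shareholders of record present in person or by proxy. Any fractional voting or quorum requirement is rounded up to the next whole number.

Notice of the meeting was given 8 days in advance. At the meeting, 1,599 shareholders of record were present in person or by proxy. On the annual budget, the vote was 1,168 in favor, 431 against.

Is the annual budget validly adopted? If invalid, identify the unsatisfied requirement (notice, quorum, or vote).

Notice: 8 days given; 10 required. Not satisfied.
Quorum: 50% of 3,191 = 1,595.50, rounded up to 1,596; 1,599 present. Satisfied.
Vote: requires two-thirds of those present (1,599); 2/3 of 1599 = 1066, so 1,066 needed; 1,168 in favor. Satisfied.

Invalid — notice requirement not satisfied.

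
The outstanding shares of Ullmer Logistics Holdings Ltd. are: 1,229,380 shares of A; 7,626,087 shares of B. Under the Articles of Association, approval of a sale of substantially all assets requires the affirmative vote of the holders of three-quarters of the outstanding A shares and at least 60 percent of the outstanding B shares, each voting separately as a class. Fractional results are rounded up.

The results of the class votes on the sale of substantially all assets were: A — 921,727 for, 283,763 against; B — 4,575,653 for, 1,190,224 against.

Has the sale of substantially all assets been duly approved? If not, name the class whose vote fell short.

A: 3/4 of 1229380 = 922035; 922,035 required, 921,727 in favor — not approved.
B: 3/5 of 7626087 = 4575652.20, rounded up to 4575653; 4,575,653 required, 4,575,653 in favor — approved.

Not approved — the A shares did not give the required vote.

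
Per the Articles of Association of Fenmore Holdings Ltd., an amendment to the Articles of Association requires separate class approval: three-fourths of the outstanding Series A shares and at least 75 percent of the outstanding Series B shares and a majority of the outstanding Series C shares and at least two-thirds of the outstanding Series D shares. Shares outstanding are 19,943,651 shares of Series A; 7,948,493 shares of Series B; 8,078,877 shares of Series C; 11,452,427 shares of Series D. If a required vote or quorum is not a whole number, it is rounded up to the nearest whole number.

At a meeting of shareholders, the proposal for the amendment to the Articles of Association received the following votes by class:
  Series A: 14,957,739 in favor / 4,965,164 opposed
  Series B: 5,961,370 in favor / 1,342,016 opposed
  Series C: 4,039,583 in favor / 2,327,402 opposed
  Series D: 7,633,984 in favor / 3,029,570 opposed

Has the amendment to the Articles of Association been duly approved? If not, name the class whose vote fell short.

Series A: 3/4 of 19943651 = 14957738.25, rounded up to 14957739; 14,957,739 required, 14,957,739 in favor — approved.
Series B: 3/4 of 7948493 = 5961369.75, rounded up to 5961370; 5,961,370 required, 5,961,370 in favor — approved.
Series C: a majority of 8078877 is 4039439; 4,039,439 required, 4,039,583 in favor — approved.
Series D: 2/3 of 11452427 = 7634951.33, rounded up to 7634952; 7,634,952 required, 7,633,984 in favor — not approved.

Not approved — the Series D shares did not give the required vote.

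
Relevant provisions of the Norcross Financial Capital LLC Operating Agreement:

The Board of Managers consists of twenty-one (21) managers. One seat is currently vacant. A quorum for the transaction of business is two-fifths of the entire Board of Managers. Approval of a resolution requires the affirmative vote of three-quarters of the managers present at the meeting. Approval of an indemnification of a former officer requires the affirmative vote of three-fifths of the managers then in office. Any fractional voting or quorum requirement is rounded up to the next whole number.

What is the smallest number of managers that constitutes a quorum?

9

2/5 of 21 = 8.40, rounded up to 9.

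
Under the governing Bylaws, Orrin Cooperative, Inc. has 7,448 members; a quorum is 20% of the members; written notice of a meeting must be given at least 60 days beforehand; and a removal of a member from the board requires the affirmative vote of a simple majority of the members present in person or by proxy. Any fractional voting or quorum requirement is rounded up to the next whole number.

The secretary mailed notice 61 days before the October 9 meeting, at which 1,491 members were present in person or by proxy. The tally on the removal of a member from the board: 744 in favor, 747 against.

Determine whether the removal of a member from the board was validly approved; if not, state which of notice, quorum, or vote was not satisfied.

Notice: 61 days given; 60 required. Satisfied.
Quorum: 20% of 7,448 = 1,489.60, rounded up to 1,490; 1,491 present. Satisfied.
Vote: requires a majority of those present (1,491); a majority of 1491 is 746, so 746 needed; 744 in favor. Not satisfied.

Invalid — vote requirement not satisfied.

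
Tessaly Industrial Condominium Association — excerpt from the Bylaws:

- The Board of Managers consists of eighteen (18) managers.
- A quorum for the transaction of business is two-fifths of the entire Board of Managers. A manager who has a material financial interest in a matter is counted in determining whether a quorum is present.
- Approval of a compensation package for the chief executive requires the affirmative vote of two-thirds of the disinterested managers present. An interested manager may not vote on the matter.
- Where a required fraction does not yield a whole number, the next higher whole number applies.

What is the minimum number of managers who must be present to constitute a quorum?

8

2/5 of 18 = 7.20, rounded up to 8.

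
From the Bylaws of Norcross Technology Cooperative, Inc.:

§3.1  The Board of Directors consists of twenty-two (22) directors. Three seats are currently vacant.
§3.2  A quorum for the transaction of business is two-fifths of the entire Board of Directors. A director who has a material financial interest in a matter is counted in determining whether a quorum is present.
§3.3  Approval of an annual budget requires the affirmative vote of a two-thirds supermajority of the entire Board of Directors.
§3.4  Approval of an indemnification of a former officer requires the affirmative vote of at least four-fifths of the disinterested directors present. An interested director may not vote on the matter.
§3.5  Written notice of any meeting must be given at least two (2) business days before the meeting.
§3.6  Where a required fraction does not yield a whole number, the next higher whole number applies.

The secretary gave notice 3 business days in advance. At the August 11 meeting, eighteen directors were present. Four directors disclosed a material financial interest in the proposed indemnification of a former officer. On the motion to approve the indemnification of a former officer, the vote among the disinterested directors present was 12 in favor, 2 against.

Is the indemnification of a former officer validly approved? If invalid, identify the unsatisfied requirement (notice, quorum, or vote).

Notice: 3 business days given; 2 required (3 ≥ 2). Satisfied.
Quorum: 18 present (interested directors count toward quorum); quorum is 9. Satisfied.
Vote: the indemnification of a former officer requires four-fifths of the disinterested directors present (18 − 4 = 14). 4/5 of 14 = 11.20, rounded up to 12, so 12 affirmative votes are needed; 12 voted in favor. Satisfied.

Valid — all requirements satisfied.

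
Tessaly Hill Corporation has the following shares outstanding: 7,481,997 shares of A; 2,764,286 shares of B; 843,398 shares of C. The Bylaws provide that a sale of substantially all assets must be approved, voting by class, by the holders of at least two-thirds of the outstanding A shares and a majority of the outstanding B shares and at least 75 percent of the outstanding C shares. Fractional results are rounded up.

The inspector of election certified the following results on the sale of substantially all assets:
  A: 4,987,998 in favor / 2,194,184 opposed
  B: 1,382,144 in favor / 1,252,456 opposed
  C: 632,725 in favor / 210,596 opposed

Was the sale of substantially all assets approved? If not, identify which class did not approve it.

Approved — every class gave the required vote.

A: 2/3 of 7481997 = 4987998; 4,987,998 required, 4,987,998 in favor — approved.
B: a majority of 2764286 is 1382144; 1,382,144 required, 1,382,144 in favor — approved.
C: 3/4 of 843398 = 632548.50, rounded up to 632549; 632,549 required, 632,725 in favor — approved.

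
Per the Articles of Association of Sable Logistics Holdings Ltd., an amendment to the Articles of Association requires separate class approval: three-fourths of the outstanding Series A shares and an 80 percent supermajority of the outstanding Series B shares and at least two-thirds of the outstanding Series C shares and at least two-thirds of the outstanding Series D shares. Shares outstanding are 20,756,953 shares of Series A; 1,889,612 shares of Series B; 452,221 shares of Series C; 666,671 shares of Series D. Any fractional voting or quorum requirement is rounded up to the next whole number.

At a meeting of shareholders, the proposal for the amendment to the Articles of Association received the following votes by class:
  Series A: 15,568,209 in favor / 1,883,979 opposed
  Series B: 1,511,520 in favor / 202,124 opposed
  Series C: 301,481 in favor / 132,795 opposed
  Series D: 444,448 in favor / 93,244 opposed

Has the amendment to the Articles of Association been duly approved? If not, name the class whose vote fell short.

Not approved — the Series B shares did not give the required vote.

Series A: 3/4 of 20756953 = 15567714.75, rounded up to 15567715; 15,567,715 required, 15,568,209 in favor — approved.
Series B: 4/5 of 1889612 = 1511689.60, rounded up to 1511690; 1,511,690 required, 1,511,520 in favor — not approved.
Series C: 2/3 of 452221 = 301480.67, rounded up to 301481; 301,481 required, 301,481 in favor — approved.
Series D: 2/3 of 666671 = 444447.33, rounded up to 444448; 444,448 required, 444,448 in favor — approved.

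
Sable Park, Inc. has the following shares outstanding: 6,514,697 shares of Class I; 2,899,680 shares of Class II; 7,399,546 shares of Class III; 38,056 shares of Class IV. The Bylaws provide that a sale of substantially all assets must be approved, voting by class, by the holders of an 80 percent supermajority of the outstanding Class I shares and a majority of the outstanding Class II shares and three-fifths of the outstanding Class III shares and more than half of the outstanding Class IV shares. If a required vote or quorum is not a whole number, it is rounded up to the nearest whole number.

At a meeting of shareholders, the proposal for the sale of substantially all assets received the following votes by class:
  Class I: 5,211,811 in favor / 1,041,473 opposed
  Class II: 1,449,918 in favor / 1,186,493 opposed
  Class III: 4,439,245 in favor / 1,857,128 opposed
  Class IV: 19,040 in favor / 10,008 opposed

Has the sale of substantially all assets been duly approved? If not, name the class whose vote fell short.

Class I: 4/5 of 6514697 = 5211757.60, rounded up to 5211758; 5,211,758 required, 5,211,811 in favor — approved.
Class II: a majority of 2899680 is 1449841; 1,449,841 required, 1,449,918 in favor — approved.
Class III: 3/5 of 7399546 = 4439727.60, rounded up to 4439728; 4,439,728 required, 4,439,245 in favor — not approved.
Class IV: a majority of 38056 is 19029; 19,029 required, 19,040 in favor — approved.

Not approved — the Class III shares did not give the required vote.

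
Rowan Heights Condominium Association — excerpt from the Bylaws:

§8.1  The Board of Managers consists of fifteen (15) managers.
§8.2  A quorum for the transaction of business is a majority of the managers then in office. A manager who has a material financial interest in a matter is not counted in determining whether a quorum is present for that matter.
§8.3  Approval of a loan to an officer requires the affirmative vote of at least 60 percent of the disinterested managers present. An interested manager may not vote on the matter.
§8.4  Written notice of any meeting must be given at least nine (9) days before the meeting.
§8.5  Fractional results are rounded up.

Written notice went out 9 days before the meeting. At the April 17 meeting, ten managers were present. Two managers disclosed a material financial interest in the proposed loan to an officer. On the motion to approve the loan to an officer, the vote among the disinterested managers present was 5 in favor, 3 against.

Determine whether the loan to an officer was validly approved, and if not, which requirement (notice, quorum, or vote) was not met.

Notice: 9 days given; 9 required (9 ≥ 9). Satisfied.
Quorum: 10 present, but the 2 interested managers do not count, leaving 8. Quorum is 8. Satisfied.
Vote: the loan to an officer requires three-fifths of the disinterested managers present (10 − 2 = 8). 3/5 of 8 = 4.80, rounded up to 5, so 5 affirmative votes are needed; 5 voted in favor. Satisfied.

Valid — all requirements satisfied.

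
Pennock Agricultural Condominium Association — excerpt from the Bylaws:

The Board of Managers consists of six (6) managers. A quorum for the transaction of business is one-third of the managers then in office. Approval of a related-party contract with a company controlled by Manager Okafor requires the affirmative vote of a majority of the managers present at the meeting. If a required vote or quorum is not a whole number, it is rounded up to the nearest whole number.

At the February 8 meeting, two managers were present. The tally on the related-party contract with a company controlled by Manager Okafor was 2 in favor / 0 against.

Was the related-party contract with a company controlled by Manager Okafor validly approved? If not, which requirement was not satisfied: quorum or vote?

Quorum: 2 present; quorum is 2. Satisfied.
Vote: the related-party contract with a company controlled by Manager Okafor requires a majority of the managers present (2). A majority of 2 is 2, so 2 affirmative votes are needed; 2 voted in favor. Satisfied.

Valid — all requirements satisfied.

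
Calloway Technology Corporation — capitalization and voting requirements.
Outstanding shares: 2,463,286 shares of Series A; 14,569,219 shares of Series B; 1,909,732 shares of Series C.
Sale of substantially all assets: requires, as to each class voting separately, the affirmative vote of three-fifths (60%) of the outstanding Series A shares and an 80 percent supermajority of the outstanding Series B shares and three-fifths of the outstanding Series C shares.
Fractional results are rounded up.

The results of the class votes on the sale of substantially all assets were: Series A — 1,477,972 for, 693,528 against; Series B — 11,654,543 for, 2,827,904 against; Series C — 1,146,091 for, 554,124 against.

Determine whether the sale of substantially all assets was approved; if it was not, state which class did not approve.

Series A: 3/5 of 2463286 = 1477971.60, rounded up to 1477972; 1,477,972 required, 1,477,972 in favor — approved.
Series B: 4/5 of 14569219 = 11655375.20, rounded up to 11655376; 11,655,376 required, 11,654,543 in favor — not approved.
Series C: 3/5 of 1909732 = 1145839.20, rounded up to 1145840; 1,145,840 required, 1,146,091 in favor — approved.

Not approved — the Series B shares did not give the required vote.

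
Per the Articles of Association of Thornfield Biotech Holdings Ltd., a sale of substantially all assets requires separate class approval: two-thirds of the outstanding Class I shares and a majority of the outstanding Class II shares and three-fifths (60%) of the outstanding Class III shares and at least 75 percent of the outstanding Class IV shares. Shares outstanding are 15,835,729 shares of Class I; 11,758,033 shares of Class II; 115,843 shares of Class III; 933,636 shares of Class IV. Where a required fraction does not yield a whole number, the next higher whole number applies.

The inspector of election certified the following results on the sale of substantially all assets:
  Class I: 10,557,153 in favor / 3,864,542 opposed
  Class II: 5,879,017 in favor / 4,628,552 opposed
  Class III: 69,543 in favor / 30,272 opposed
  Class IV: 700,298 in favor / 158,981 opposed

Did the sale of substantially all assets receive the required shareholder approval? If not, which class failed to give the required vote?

Approved — every class gave the required vote.

Class I: 2/3 of 15835729 = 10557152.67, rounded up to 10557153; 10,557,153 required, 10,557,153 in favor — approved.
Class II: a majority of 11758033 is 5879017; 5,879,017 required, 5,879,017 in favor — approved.
Class III: 3/5 of 115843 = 69505.80, rounded up to 69506; 69,506 required, 69,543 in favor — approved.
Class IV: 3/4 of 933636 = 700227; 700,227 required, 700,298 in favor — approved.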